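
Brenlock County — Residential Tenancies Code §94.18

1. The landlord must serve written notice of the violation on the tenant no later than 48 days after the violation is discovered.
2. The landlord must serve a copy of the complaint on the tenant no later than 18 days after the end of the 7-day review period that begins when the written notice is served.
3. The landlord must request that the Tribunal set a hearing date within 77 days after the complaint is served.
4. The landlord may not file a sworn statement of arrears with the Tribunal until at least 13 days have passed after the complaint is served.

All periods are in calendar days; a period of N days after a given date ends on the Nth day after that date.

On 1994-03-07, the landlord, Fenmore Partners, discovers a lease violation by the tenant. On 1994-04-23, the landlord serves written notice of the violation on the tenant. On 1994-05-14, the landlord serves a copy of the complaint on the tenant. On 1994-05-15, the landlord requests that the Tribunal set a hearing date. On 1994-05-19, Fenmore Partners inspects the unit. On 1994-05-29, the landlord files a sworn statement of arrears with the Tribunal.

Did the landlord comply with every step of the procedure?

Yes

Step 1 — counting 48 days from 1994-03-07 (when the violation is discovered) gives a deadline of 1994-04-24; done 1994-04-23 — timely.
Step 2 — counting 18 days from 1994-04-30 (end of the 7-day review period, which began when the written notice is served on 1994-04-23) gives a deadline of 1994-05-18; completed 1994-05-14, before the deadline.
Step 3 — counting 77 days from 1994-05-14 (when the complaint is served) gives a deadline of 1994-07-30; completed 1994-05-15, before the deadline.
Step 4 — must wait 13 days from 1994-05-14 (when the complaint is served), so not before 1994-05-27; done 1994-05-29, after the minimum wait.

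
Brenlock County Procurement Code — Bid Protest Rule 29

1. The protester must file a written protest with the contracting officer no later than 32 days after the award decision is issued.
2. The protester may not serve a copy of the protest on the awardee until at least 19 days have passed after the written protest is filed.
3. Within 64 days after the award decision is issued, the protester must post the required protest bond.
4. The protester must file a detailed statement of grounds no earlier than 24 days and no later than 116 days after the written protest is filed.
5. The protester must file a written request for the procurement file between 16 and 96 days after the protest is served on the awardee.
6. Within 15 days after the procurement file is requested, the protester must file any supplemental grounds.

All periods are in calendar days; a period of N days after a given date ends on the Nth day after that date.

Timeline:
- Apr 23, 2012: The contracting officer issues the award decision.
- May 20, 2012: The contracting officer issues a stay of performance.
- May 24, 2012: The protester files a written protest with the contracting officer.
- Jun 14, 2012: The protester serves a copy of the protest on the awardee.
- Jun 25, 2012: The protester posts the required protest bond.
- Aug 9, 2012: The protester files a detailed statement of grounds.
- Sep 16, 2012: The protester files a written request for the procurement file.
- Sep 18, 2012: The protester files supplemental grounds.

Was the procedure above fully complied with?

Yes

Step 1 — counting 32 days from Apr 23, 2012 (when the award decision is issued) gives a deadline of May 25, 2012; completed May 24, 2012, before the deadline.
Step 2 — must wait 19 days from May 24, 2012 (when the written protest is filed), so not before Jun 12, 2012; done Jun 14, 2012 — permitted.
Step 3 — counting 64 days from Apr 23, 2012 (when the award decision is issued) gives a deadline of Jun 26, 2012; completed Jun 25, 2012, before the deadline.
Step 4 — 24 and 116 days from May 24, 2012 (when the written protest is filed) are Jun 17, 2012 and Sep 17, 2012 respectively; Aug 9, 2012 falls inside that range.
Step 5 — 16 and 96 days from Jun 14, 2012 (when the protest is served on the awardee) are Jun 30, 2012 and Sep 18, 2012 respectively; Sep 16, 2012 falls inside that range.
Step 6 — counting 15 days from Sep 16, 2012 (when the procurement file is requested) gives a deadline of Oct 1, 2012; done Sep 18, 2012 — timely.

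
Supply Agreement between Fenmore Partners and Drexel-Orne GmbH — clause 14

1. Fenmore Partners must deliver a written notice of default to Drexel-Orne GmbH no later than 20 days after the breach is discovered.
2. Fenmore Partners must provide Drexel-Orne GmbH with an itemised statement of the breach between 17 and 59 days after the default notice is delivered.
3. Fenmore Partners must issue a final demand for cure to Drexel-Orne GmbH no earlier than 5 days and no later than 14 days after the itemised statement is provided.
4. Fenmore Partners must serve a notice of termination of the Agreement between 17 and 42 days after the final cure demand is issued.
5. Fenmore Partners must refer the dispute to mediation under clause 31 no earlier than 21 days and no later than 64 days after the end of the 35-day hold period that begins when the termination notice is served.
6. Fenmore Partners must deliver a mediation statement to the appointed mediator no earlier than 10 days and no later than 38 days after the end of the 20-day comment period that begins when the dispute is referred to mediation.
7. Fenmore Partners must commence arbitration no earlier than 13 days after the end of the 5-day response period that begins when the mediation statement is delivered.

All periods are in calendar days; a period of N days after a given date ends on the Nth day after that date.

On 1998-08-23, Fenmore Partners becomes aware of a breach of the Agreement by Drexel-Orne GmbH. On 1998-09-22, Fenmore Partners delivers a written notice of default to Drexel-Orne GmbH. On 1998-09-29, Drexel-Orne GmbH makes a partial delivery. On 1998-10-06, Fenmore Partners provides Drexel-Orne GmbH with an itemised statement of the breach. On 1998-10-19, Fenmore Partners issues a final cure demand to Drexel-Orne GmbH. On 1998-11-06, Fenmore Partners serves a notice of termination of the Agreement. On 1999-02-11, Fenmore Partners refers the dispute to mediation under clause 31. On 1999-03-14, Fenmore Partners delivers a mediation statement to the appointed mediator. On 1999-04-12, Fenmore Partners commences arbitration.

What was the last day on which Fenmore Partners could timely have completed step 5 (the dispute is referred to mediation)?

1999-02-13

The termination notice is served on 1998-11-06; the 35-day hold period therefore ends 1998-12-11, and step 5 runs from that date. The window is 21–64 days after 1998-12-11; it closes on 1999-02-13.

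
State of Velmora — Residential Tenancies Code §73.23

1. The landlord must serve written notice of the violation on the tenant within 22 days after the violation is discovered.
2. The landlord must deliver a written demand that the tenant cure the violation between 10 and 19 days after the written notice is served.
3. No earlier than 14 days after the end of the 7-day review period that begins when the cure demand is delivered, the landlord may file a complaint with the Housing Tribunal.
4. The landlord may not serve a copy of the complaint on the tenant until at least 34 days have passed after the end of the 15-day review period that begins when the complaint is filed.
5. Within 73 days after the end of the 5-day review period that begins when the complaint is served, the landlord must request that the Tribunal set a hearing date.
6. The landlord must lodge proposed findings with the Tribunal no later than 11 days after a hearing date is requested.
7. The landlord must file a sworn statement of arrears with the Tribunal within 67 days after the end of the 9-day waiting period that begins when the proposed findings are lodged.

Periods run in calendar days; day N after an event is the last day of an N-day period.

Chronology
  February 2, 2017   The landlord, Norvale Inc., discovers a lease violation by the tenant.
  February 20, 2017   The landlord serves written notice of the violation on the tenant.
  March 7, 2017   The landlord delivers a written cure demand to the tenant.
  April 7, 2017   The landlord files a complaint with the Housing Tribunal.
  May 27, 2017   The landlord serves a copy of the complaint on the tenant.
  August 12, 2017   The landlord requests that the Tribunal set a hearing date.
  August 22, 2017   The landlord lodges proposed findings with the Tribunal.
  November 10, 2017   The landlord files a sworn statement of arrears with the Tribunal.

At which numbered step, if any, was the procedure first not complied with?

Step 1: 22 days after February 2, 2017 (when the violation is discovered) is February 24, 2017; completed February 20, 2017, before the deadline.
Step 2: the window is 10–19 days after February 20, 2017 (when the written notice is served), so March 2, 2017 through March 11, 2017; March 7, 2017 falls inside that range.
Step 3: the earliest permitted date is 14 days after March 14, 2017 (end of the 7-day review period, which began when the cure demand is delivered on March 7, 2017), i.e. March 28, 2017; done April 7, 2017 — permitted.
Step 4: the earliest permitted date is 34 days after April 22, 2017 (end of the 15-day review period, which began when the complaint is filed on April 7, 2017), i.e. May 26, 2017; done May 27, 2017, after the minimum wait.
Step 5: 73 days after June 1, 2017 (end of the 5-day review period, which began when the complaint is served on May 27, 2017) is August 13, 2017; completed August 12, 2017, before the deadline.
Step 6: 11 days after August 12, 2017 (when a hearing date is requested) is August 23, 2017; August 22, 2017 is within that limit.
Step 7: 67 days after August 31, 2017 (end of the 9-day waiting period, which began when the proposed findings are lodged on August 22, 2017) is November 6, 2017; November 10, 2017 misses that deadline by 4 days.

Step 7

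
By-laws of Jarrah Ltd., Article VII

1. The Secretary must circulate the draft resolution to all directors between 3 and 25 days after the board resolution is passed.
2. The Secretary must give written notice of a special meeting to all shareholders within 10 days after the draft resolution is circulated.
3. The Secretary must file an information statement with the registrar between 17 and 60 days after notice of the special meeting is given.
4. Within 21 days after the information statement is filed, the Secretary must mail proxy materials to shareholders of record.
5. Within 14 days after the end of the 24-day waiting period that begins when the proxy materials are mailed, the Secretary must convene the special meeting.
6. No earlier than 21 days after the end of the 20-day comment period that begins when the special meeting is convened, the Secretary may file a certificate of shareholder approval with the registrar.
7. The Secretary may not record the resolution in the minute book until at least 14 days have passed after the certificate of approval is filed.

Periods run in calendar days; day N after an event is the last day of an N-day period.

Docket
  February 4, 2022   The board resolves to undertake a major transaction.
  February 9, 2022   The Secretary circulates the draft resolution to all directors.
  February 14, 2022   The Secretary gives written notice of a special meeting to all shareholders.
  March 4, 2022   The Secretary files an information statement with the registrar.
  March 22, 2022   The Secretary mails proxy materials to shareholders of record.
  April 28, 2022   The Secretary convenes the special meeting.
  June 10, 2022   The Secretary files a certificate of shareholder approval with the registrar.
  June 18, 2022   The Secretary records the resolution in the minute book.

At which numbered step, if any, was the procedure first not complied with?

Step 1 — 3 and 25 days from February 4, 2022 (when the board resolution is passed) are February 7, 2022 and March 1, 2022 respectively; done February 9, 2022, which is between those dates.
Step 2 — counting 10 days from February 9, 2022 (when the draft resolution is circulated) gives a deadline of February 19, 2022; February 14, 2022 is within that limit.
Step 3 — 17 and 60 days from February 14, 2022 (when notice of the special meeting is given) are March 3, 2022 and April 15, 2022 respectively; March 4, 2022 falls inside that range.
Step 4 — counting 21 days from March 4, 2022 (when the information statement is filed) gives a deadline of March 25, 2022; done March 22, 2022 — timely.
Step 5 — counting 14 days from April 15, 2022 (end of the 24-day waiting period, which began when the proxy materials are mailed on March 22, 2022) gives a deadline of April 29, 2022; completed April 28, 2022, before the deadline.
Step 6 — must wait 21 days from May 18, 2022 (end of the 20-day comment period, which began when the special meeting is convened on April 28, 2022), so not before June 8, 2022; June 10, 2022 is on or after that date.
Step 7 — must wait 14 days from June 10, 2022 (when the certificate of approval is filed), so not before June 24, 2022; acted on June 18, 2022, 6 days prematurely.

Step 7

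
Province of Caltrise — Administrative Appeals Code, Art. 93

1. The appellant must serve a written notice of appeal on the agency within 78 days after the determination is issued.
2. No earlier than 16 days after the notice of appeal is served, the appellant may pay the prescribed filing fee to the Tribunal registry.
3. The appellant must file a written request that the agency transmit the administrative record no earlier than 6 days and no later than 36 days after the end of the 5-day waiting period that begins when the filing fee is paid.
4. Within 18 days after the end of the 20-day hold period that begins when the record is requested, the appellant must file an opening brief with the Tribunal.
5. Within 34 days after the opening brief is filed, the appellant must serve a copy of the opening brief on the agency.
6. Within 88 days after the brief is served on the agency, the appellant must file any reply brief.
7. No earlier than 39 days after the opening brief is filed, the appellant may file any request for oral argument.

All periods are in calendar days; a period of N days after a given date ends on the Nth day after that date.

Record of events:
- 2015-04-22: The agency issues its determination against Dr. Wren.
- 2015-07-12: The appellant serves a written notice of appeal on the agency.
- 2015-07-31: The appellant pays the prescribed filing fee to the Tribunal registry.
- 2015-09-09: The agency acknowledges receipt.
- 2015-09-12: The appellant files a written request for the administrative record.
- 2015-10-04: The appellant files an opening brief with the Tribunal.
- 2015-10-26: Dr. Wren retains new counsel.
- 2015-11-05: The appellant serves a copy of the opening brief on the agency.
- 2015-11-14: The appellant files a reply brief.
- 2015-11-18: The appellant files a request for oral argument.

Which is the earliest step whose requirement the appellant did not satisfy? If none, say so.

(1) due by 2015-04-22 + 78 days = 2015-07-09; done 2015-07-12 — 3 days late.
No need to go further; step 1 was not satisfied.

Step 1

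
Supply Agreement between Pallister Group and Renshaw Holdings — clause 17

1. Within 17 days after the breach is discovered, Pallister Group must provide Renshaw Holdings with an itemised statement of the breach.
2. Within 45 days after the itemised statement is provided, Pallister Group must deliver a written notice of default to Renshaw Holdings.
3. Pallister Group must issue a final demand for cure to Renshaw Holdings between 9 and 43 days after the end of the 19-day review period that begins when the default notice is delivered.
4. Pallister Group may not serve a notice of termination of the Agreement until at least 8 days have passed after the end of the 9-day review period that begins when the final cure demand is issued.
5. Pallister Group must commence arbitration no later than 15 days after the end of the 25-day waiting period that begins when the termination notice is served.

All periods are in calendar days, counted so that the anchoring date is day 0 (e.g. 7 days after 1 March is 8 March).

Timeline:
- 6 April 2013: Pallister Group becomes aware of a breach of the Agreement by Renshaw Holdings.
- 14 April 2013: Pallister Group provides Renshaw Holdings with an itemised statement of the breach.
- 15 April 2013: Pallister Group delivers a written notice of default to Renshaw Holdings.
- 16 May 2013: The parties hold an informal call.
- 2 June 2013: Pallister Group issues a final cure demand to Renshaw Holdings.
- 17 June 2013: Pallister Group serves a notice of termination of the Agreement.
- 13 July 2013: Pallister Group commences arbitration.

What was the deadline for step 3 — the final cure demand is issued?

16 June 2013

The default notice is delivered on 15 April 2013; the 19-day review period therefore ends 4 May 2013, and step 3 runs from that date. The window is 9–43 days after 4 May 2013; it closes on 16 June 2013.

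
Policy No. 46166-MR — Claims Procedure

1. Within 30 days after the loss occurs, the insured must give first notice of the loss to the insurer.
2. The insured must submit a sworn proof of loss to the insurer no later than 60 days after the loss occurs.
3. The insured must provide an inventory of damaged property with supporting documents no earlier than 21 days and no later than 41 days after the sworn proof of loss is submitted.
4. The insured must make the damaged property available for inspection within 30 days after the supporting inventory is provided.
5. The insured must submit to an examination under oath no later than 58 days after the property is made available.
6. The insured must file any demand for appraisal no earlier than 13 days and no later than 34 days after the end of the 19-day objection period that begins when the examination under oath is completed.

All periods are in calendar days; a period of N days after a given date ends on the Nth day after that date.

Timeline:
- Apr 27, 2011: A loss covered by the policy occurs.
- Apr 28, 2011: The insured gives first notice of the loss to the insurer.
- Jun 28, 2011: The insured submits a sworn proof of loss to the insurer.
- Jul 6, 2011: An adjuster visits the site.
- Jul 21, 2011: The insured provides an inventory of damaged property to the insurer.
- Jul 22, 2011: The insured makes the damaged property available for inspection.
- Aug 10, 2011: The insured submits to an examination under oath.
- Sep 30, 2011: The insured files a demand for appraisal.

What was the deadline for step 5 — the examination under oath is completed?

Step 5 runs from Jul 22, 2011, when the property is made available. 58 days after Jul 22, 2011 is Sep 18, 2011.

Sep 18, 2011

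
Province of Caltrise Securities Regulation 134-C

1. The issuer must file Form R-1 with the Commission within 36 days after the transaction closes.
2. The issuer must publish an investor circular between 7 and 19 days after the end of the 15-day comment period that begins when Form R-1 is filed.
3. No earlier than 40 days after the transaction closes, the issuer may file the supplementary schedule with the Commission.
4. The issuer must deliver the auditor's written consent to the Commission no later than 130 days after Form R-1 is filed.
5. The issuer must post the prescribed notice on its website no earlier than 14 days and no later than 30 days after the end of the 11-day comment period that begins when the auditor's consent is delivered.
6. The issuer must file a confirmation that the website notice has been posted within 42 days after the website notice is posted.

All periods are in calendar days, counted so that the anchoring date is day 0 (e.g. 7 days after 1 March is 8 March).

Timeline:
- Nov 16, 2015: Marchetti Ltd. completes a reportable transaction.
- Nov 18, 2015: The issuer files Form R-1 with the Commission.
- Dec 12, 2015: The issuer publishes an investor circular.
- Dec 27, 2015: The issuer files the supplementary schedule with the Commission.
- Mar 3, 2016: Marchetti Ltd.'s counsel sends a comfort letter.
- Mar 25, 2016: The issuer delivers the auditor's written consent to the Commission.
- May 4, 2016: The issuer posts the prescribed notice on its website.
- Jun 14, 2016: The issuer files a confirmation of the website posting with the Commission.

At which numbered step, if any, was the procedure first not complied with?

Step 1 — counting 36 days from Nov 16, 2015 (when the transaction closes) gives a deadline of Dec 22, 2015; completed Nov 18, 2015, before the deadline.
Step 2 — 7 and 19 days from Dec 3, 2015 (end of the 15-day comment period, which began when Form R-1 is filed on Nov 18, 2015) are Dec 10, 2015 and Dec 22, 2015 respectively; Dec 12, 2015 falls inside that range.
Step 3 — must wait 40 days from Nov 16, 2015 (when the transaction closes), so not before Dec 26, 2015; done Dec 27, 2015 — permitted.
Step 4 — counting 130 days from Nov 18, 2015 (when Form R-1 is filed) gives a deadline of Mar 27, 2016; Mar 25, 2016 is within that limit.
Step 5 — 14 and 30 days from Apr 5, 2016 (end of the 11-day comment period, which began when the auditor's consent is delivered on Mar 25, 2016) are Apr 19, 2016 and May 5, 2016 respectively; done May 4, 2016 — within the window.
Step 6 — counting 42 days from May 4, 2016 (when the website notice is posted) gives a deadline of Jun 15, 2016; Jun 14, 2016 is within that limit.

None — every step was satisfied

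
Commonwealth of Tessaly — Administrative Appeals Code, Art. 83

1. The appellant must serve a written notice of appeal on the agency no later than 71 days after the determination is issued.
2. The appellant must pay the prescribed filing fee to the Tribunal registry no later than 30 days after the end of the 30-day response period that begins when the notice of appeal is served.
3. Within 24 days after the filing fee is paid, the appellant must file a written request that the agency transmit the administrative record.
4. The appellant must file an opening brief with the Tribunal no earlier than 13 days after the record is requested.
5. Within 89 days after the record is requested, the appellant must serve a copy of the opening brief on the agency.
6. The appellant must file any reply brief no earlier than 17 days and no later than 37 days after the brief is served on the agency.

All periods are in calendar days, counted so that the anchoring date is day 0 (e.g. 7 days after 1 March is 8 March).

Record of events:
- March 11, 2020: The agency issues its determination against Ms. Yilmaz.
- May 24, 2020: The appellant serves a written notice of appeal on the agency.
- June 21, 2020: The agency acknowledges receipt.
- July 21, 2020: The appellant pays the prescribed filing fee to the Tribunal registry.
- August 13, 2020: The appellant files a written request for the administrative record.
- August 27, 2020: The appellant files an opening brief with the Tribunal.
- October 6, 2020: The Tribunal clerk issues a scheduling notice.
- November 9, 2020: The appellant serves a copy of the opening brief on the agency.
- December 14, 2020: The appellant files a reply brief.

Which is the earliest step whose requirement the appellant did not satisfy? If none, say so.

Step 1 — counting 71 days from March 11, 2020 (when the determination is issued) gives a deadline of May 21, 2020; not done until May 24, 2020, 3 days after the deadline.
That is the first point of non-compliance.

Step 1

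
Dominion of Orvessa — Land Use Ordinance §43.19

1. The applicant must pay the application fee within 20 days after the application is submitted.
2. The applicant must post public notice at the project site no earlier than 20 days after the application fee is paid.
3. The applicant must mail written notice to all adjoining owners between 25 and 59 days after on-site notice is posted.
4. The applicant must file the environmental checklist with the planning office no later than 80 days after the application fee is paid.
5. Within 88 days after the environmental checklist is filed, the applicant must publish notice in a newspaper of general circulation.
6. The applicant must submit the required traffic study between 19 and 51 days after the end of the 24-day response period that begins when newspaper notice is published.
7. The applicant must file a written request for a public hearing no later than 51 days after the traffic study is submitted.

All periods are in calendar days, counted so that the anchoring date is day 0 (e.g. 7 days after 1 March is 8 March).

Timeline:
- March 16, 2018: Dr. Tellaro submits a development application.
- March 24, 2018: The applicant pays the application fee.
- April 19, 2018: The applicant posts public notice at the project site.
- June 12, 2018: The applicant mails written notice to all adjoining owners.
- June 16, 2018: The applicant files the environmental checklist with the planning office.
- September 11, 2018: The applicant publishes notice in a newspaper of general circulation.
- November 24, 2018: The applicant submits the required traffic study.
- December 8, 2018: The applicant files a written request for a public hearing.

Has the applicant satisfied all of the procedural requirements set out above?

Step 1: 20 days after March 16, 2018 (when the application is submitted) is April 5, 2018; done March 24, 2018 — timely.
Step 2: the earliest permitted date is 20 days after March 24, 2018 (when the application fee is paid), i.e. April 13, 2018; done April 19, 2018 — permitted.
Step 3: the window is 25–59 days after April 19, 2018 (when on-site notice is posted), so May 14, 2018 through June 17, 2018; done June 12, 2018, which is between those dates.
Step 4: 80 days after March 24, 2018 (when the application fee is paid) is June 12, 2018; June 16, 2018 misses that deadline by 4 days.

No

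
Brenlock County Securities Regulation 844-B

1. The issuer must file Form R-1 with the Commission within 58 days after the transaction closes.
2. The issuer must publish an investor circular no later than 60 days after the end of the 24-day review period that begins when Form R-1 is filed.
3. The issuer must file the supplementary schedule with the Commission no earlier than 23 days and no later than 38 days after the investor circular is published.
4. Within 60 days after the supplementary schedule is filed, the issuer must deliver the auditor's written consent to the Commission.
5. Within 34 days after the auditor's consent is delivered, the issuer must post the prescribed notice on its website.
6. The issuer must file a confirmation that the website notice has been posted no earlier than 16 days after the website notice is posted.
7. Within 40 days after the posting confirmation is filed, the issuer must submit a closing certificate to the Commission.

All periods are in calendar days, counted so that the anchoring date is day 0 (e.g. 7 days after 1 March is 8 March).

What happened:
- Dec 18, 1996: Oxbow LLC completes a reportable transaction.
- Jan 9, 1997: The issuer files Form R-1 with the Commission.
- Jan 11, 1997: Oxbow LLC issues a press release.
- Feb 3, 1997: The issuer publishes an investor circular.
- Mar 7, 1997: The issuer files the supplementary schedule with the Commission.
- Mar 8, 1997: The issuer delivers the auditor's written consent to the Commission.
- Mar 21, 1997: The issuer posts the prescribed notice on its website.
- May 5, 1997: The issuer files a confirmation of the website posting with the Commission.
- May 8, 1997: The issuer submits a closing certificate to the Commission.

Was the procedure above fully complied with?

Yes

Step 1: 58 days after Dec 18, 1996 (when the transaction closes) is Feb 14, 1997; completed Jan 9, 1997, before the deadline.
Step 2: 60 days after Feb 2, 1997 (end of the 24-day review period, which began when Form R-1 is filed on Jan 9, 1997) is Apr 3, 1997; completed Feb 3, 1997, before the deadline.
Step 3: the window is 23–38 days after Feb 3, 1997 (when the investor circular is published), so Feb 26, 1997 through Mar 13, 1997; Mar 7, 1997 falls inside that range.
Step 4: 60 days after Mar 7, 1997 (when the supplementary schedule is filed) is May 6, 1997; completed Mar 8, 1997, before the deadline.
Step 5: 34 days after Mar 8, 1997 (when the auditor's consent is delivered) is Apr 11, 1997; completed Mar 21, 1997, before the deadline.
Step 6: the earliest permitted date is 16 days after Mar 21, 1997 (when the website notice is posted), i.e. Apr 6, 1997; done May 5, 1997, after the minimum wait.
Step 7: 40 days after May 5, 1997 (when the posting confirmation is filed) is Jun 14, 1997; done May 8, 1997 — timely.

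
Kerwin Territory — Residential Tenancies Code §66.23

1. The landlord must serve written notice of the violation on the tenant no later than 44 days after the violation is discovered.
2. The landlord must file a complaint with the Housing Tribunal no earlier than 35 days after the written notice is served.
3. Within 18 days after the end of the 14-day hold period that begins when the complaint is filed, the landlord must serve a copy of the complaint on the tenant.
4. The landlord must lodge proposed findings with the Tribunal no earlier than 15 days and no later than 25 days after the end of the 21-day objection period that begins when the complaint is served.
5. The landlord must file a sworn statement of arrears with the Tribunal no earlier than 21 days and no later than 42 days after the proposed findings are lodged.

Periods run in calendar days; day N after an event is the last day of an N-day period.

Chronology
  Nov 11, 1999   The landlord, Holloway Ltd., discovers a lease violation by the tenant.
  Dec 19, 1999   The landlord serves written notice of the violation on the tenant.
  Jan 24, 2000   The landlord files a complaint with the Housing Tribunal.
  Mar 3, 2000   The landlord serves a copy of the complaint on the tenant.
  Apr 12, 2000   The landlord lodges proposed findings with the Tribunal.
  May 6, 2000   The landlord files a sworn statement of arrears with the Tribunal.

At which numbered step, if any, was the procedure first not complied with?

Step 3

Step 1 — counting 44 days from Nov 11, 1999 (when the violation is discovered) gives a deadline of Dec 25, 1999; completed Dec 19, 1999, before the deadline.
Step 2 — must wait 35 days from Dec 19, 1999 (when the written notice is served), so not before Jan 23, 2000; done Jan 24, 2000, after the minimum wait.
Step 3 — counting 18 days from Feb 7, 2000 (end of the 14-day hold period, which began when the complaint is filed on Jan 24, 2000) gives a deadline of Feb 25, 2000; done Mar 3, 2000 — 7 days late.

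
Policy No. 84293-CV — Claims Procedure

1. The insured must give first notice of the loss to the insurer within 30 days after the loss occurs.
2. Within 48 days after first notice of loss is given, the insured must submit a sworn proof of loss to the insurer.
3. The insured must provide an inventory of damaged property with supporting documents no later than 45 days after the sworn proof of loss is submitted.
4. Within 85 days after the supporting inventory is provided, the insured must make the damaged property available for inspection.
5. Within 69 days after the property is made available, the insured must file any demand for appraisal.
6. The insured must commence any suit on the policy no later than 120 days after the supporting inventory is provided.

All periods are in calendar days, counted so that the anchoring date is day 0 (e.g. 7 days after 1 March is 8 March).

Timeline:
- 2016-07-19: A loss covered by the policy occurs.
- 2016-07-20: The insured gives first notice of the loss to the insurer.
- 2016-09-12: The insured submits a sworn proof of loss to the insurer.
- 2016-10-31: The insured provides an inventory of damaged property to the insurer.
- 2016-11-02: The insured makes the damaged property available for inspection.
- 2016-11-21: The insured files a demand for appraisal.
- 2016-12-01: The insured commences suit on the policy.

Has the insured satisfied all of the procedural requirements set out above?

Step 1: 30 days after 2016-07-19 (when the loss occurs) is 2016-08-18; done 2016-07-20 — timely.
Step 2: 48 days after 2016-07-20 (when first notice of loss is given) is 2016-09-06; done 2016-09-12 — 6 days late.
The procedure was therefore not followed at step 2.

No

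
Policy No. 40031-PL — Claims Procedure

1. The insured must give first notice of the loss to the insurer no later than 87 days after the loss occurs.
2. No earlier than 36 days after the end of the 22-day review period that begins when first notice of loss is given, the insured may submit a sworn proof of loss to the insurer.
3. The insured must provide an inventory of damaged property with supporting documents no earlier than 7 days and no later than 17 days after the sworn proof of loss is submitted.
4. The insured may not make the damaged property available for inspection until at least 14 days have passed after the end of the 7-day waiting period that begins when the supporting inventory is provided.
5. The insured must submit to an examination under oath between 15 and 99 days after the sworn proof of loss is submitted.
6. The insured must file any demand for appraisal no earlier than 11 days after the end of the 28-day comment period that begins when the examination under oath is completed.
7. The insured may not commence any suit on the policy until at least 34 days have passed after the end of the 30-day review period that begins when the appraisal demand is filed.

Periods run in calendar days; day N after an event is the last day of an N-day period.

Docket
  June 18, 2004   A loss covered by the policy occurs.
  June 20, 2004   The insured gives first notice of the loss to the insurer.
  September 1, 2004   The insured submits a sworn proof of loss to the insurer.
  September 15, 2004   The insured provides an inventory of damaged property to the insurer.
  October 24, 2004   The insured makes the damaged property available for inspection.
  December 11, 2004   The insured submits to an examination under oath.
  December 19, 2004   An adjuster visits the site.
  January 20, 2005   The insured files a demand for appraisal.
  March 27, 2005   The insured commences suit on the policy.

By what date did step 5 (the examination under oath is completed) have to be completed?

December 9, 2004

Step 5 runs from September 1, 2004, when the sworn proof of loss is submitted. The window is 15–99 days after September 1, 2004; it closes on December 9, 2004.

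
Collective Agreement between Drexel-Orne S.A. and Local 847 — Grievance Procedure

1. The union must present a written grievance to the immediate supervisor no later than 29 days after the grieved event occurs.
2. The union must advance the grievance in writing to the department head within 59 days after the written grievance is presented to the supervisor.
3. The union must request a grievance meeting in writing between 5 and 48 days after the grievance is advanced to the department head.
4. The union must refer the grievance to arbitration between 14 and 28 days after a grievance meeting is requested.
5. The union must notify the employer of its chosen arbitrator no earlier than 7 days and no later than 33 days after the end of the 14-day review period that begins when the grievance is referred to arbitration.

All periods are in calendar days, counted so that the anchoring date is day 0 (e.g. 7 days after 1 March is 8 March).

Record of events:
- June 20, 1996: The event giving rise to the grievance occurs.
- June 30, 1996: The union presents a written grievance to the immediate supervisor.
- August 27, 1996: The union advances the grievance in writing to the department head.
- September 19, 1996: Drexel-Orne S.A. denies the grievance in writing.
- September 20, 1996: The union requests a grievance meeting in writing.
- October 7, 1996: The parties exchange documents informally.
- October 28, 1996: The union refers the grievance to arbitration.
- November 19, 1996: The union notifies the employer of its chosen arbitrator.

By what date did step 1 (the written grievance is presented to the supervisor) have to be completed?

Step 1 runs from June 20, 1996, when the grieved event occurs. 29 days after June 20, 1996 is July 19, 1996.

July 19, 1996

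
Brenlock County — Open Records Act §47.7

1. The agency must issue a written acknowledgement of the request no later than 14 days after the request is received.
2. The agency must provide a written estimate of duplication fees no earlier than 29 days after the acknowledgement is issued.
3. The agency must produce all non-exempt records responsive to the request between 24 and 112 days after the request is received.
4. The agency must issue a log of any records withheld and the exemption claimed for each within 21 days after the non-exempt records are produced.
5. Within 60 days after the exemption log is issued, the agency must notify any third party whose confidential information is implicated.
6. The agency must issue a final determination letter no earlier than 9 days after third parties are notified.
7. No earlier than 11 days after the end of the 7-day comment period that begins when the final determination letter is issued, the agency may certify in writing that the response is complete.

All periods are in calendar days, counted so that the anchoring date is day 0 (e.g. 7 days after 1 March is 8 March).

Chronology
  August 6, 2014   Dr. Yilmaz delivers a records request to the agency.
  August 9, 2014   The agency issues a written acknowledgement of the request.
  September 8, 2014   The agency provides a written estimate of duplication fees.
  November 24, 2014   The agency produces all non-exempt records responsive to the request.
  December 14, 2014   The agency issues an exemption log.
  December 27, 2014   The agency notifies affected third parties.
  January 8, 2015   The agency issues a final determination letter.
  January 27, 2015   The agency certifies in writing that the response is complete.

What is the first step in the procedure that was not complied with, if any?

Step 1 — counting 14 days from August 6, 2014 (when the request is received) gives a deadline of August 20, 2014; August 9, 2014 is within that limit.
Step 2 — must wait 29 days from August 9, 2014 (when the acknowledgement is issued), so not before September 7, 2014; September 8, 2014 is on or after that date.
Step 3 — 24 and 112 days from August 6, 2014 (when the request is received) are August 30, 2014 and November 26, 2014 respectively; November 24, 2014 falls inside that range.
Step 4 — counting 21 days from November 24, 2014 (when the non-exempt records are produced) gives a deadline of December 15, 2014; done December 14, 2014 — timely.
Step 5 — counting 60 days from December 14, 2014 (when the exemption log is issued) gives a deadline of February 12, 2015; done December 27, 2014 — timely.
Step 6 — must wait 9 days from December 27, 2014 (when third parties are notified), so not before January 5, 2015; done January 8, 2015, after the minimum wait.
Step 7 — must wait 11 days from January 15, 2015 (end of the 7-day comment period, which began when the final determination letter is issued on January 8, 2015), so not before January 26, 2015; January 27, 2015 is on or after that date.

None — every step was satisfied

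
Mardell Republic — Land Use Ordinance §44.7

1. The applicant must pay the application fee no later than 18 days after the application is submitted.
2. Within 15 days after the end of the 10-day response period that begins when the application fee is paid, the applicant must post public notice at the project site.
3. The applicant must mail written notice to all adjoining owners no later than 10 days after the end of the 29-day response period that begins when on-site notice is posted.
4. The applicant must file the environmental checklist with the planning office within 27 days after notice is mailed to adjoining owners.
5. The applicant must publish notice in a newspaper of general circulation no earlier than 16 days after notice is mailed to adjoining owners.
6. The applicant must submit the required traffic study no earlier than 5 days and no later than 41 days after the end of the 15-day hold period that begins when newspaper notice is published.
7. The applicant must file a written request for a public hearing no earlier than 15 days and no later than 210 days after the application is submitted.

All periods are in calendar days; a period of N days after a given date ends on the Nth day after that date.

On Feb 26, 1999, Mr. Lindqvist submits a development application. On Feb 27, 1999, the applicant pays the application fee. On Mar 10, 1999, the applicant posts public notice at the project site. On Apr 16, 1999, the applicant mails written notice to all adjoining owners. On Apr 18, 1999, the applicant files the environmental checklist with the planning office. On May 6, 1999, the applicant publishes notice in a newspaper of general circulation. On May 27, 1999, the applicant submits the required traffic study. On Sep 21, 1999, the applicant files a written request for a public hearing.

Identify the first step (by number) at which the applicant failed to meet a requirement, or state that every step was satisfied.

Step 1: 18 days after Feb 26, 1999 (when the application is submitted) is Mar 16, 1999; Feb 27, 1999 is within that limit.
Step 2: 15 days after Mar 9, 1999 (end of the 10-day response period, which began when the application fee is paid on Feb 27, 1999) is Mar 24, 1999; Mar 10, 1999 is within that limit.
Step 3: 10 days after Apr 8, 1999 (end of the 29-day response period, which began when on-site notice is posted on Mar 10, 1999) is Apr 18, 1999; completed Apr 16, 1999, before the deadline.
Step 4: 27 days after Apr 16, 1999 (when notice is mailed to adjoining owners) is May 13, 1999; Apr 18, 1999 is within that limit.
Step 5: the earliest permitted date is 16 days after Apr 16, 1999 (when notice is mailed to adjoining owners), i.e. May 2, 1999; May 6, 1999 is on or after that date.
Step 6: the window is 5–41 days after May 21, 1999 (end of the 15-day hold period, which began when newspaper notice is published on May 6, 1999), so May 26, 1999 through Jul 1, 1999; done May 27, 1999 — within the window.
Step 7: the window is 15–210 days after Feb 26, 1999 (when the application is submitted), so Mar 13, 1999 through Sep 24, 1999; done Sep 21, 1999, which is between those dates.

None — every step was satisfied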